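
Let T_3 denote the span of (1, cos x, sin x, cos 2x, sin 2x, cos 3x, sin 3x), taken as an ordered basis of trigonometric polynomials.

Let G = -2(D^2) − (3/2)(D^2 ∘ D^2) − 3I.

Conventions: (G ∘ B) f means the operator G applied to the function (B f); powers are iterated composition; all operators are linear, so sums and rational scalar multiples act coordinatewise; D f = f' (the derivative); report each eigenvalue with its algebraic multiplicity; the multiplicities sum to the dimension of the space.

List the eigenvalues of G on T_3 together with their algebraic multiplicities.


λ = -213/2 (multiplicity 2), λ = -19 (multiplicity 2), λ = -3 (multiplicity 1), λ = -5/2 (multiplicity 2)

image of 1: -3
image of cos x: -(5/2)cos x
image of sin x: -(5/2)sin x
image of cos 2x: -19cos 2x
image of sin 2x: -19sin 2x
image of cos 3x: -(213/2)cos 3x
image of sin 3x: -(213/2)sin 3x
the matrix is diagonal; its diagonal is (-3, -5/2, -5/2, -19, -19, -213/2, -213/2)
for a triangular matrix the eigenvalues are the diagonal entries, with algebraic multiplicity their repetition count


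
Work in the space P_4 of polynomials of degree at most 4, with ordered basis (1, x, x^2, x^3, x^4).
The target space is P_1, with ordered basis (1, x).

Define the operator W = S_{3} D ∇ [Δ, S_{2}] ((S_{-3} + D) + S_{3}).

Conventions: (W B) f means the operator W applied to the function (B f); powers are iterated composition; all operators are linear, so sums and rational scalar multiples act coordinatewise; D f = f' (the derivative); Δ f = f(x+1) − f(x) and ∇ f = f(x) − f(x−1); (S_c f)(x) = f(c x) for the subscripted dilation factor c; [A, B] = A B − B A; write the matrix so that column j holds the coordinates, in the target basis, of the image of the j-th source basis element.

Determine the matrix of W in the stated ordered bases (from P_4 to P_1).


image of 1: 0
image of x: 0
image of x^2: 0
image of x^3: 0
image of x^4: 93312x + 7872
each image's coordinates form column j of the matrix

the matrix is [[0, 0, 0, 0, 7872]; [0, 0, 0, 0, 93312]] (rows listed top to bottom)


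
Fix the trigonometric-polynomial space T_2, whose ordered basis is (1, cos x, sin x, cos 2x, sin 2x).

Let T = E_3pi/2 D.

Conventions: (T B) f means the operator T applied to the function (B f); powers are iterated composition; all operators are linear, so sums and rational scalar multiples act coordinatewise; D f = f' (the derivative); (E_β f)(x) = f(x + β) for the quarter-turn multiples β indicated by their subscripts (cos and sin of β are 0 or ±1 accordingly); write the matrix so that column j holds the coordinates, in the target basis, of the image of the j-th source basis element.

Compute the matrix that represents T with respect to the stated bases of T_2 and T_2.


the matrix is [[0, 0, 0, 0, 0]; [0, 1, 0, 0, 0]; [0, 0, 1, 0, 0]; [0, 0, 0, 0, -2]; [0, 0, 0, 2, 0]] (rows listed top to bottom)

image of 1: 0
image of cos x: cos x
image of sin x: sin x
image of cos 2x: 2sin 2x
image of sin 2x: -2cos 2x
each image's coordinates form column j of the matrix


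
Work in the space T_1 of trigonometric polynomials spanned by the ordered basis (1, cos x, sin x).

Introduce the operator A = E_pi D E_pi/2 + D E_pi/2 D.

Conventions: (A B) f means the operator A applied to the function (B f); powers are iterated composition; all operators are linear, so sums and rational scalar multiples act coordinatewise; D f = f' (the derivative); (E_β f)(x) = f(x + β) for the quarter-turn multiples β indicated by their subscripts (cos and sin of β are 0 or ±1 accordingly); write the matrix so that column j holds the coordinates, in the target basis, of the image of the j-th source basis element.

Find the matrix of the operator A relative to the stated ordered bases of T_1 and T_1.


the matrix is [[0, 0, 0]; [0, 1, -1]; [0, 1, 1]] (rows listed top to bottom)

image of 1: 0
image of cos x: cos x + sin x
image of sin x: -cos x + sin x
each image's coordinates form column j of the matrix


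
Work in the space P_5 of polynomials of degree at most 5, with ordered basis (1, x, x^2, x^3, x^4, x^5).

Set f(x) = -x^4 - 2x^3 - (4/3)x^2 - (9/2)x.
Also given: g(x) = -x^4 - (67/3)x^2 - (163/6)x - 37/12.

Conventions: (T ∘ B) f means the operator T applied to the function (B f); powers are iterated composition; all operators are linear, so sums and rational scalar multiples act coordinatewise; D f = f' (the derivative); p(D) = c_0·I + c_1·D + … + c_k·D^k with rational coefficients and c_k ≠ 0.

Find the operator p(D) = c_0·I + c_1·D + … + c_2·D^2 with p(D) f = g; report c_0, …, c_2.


c_0 = 1, c_1 = -1/2, c_2 = 2

D^0 f = -x^4 - 2x^3 - (4/3)x^2 - (9/2)x
D^1 f = -4x^3 - 6x^2 - (8/3)x - 9/2
D^2 f = -12x^2 - 12x - 8/3
matching coefficients of g against c_0 f + c_1 Df + … from the top degree down determines the c_i
solution: c_0 = 1, c_1 = -1/2, c_2 = 2


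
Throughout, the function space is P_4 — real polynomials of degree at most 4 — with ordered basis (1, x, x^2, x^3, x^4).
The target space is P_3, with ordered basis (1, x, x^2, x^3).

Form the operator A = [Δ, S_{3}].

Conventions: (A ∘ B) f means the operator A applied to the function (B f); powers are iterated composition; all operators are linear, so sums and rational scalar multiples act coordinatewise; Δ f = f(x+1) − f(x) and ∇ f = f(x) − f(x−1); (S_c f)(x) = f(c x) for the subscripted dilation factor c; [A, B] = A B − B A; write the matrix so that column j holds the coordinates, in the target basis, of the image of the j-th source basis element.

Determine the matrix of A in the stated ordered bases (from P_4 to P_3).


the matrix is [[0, 2, 8, 26, 80]; [0, 0, 12, 72, 312]; [0, 0, 0, 54, 432]; [0, 0, 0, 0, 216]] (rows listed top to bottom)

image of 1: 0
image of x: 2
image of x^2: 12x + 8
image of x^3: 54x^2 + 72x + 26
image of x^4: 216x^3 + 432x^2 + 312x + 80
each image's coordinates form column j of the matrix


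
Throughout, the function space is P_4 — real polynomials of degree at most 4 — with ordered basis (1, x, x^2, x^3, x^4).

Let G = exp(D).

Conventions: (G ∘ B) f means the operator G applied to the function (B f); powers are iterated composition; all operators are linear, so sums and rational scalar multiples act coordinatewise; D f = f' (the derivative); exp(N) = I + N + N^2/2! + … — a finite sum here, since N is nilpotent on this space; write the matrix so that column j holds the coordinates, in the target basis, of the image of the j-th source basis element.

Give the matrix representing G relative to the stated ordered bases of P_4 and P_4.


image of 1: 1
image of x: x + 1
image of x^2: x^2 + 2x + 1
image of x^3: x^3 + 3x^2 + 3x + 1
image of x^4: x^4 + 4x^3 + 6x^2 + 4x + 1
each image's coordinates form column j of the matrix

the matrix is [[1, 1, 1, 1, 1]; [0, 1, 2, 3, 4]; [0, 0, 1, 3, 6]; [0, 0, 0, 1, 4]; [0, 0, 0, 0, 1]] (rows listed top to bottom)


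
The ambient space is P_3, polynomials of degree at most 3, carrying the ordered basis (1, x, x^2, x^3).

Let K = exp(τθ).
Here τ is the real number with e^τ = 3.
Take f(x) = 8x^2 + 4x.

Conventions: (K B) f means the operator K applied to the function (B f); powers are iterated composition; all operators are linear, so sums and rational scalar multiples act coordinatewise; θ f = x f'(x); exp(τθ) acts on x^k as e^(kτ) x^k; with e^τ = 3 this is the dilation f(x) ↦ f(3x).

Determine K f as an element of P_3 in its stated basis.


exp(τθ) x^k = e^(kτ) x^k; with e^τ = 3 this sends x^k to 3^k x^k
x ↦ 3 x
x^2 ↦ 9 x^2
applying this coordinatewise to f: exp(τθ) f = 72x^2 + 12x

the image equals g(x) = 72x^2 + 12x


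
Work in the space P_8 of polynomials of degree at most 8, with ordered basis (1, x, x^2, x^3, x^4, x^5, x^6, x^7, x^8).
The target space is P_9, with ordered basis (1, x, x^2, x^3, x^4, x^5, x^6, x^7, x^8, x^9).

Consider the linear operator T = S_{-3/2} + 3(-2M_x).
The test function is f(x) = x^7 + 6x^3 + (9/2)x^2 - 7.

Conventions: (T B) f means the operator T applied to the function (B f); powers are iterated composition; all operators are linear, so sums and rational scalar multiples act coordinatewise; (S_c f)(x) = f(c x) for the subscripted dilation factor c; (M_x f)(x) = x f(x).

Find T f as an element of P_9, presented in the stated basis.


the image equals g(x) = -6x^8 - (2187/128)x^7 - 36x^4 - (189/4)x^3 + (81/8)x^2 + 42x - 7

S_{-3/2} f = -(2187/128)x^7 - (81/4)x^3 + (81/8)x^2 - 7
M_x f = x^8 + 6x^4 + (9/2)x^3 - 7x
(-2M_x) f = -2x^8 - 12x^4 - 9x^3 + 14x
(3(-2M_x)) f = -6x^8 - 36x^4 - 27x^3 + 42x
(S_{-3/2} + 3(-2M_x)) f = -6x^8 - (2187/128)x^7 - 36x^4 - (189/4)x^3 + (81/8)x^2 + 42x - 7


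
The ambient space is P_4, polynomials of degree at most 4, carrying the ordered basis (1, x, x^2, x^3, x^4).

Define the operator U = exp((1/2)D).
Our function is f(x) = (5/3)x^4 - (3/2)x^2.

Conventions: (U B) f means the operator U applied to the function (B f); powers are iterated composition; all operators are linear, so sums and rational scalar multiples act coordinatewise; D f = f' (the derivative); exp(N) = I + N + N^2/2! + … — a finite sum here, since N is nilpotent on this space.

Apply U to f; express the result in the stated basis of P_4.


order-1 term: (10/3)x^3 - (3/2)x
order-2 term: (5/2)x^2 - 3/8
order-3 term: (5/6)x
order-4 term: 5/48
the series for exp((1/2)D) f terminates at order 4
exp((1/2)D) f = (5/3)x^4 + (10/3)x^3 + x^2 - (2/3)x - 13/48

the result is g(x) = (5/3)x^4 + (10/3)x^3 + x^2 - (2/3)x - 13/48


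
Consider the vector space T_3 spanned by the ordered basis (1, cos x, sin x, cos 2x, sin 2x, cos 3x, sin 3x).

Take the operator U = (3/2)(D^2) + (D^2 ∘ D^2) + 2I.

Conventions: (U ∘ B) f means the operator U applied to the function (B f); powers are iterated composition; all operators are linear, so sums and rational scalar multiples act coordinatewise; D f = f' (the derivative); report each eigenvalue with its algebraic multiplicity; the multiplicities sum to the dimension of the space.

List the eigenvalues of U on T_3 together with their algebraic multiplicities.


image of 1: 2
image of cos x: (3/2)cos x
image of sin x: (3/2)sin x
image of cos 2x: 12cos 2x
image of sin 2x: 12sin 2x
image of cos 3x: (139/2)cos 3x
image of sin 3x: (139/2)sin 3x
the matrix is diagonal; its diagonal is (2, 3/2, 3/2, 12, 12, 139/2, 139/2)
for a triangular matrix the eigenvalues are the diagonal entries, with algebraic multiplicity their repetition count

λ = 3/2 (multiplicity 2), λ = 2 (multiplicity 1), λ = 12 (multiplicity 2), λ = 139/2 (multiplicity 2)


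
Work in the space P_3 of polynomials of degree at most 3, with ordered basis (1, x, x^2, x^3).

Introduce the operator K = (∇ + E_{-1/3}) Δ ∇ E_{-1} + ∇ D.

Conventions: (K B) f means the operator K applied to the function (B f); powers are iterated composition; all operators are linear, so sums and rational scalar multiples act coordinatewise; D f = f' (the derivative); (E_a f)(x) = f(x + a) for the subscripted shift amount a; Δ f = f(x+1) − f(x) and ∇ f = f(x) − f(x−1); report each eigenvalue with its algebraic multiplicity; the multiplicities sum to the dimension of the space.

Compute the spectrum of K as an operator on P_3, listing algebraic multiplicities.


image of 1: 0
image of x: 0
image of x^2: 4
image of x^3: 12x - 5
the matrix is upper triangular; its diagonal is (0, 0, 0, 0)
for a triangular matrix the eigenvalues are the diagonal entries, with algebraic multiplicity their repetition count

λ = 0 (multiplicity 4)


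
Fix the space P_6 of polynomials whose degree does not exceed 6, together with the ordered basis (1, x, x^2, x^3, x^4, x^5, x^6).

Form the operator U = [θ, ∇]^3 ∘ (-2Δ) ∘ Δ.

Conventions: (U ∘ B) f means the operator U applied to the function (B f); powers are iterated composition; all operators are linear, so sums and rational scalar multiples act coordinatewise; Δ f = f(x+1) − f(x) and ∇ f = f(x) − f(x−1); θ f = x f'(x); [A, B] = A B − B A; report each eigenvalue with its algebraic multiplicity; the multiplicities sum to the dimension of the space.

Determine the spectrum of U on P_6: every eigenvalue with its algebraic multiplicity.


image of 1: 0
image of x: 0
image of x^2: 0
image of x^3: 0
image of x^4: 0
image of x^5: 240
image of x^6: 1440x - 2880
the matrix is upper triangular; its diagonal is (0, 0, 0, 0, 0, 0, 0)
for a triangular matrix the eigenvalues are the diagonal entries, with algebraic multiplicity their repetition count

λ = 0 (multiplicity 7)


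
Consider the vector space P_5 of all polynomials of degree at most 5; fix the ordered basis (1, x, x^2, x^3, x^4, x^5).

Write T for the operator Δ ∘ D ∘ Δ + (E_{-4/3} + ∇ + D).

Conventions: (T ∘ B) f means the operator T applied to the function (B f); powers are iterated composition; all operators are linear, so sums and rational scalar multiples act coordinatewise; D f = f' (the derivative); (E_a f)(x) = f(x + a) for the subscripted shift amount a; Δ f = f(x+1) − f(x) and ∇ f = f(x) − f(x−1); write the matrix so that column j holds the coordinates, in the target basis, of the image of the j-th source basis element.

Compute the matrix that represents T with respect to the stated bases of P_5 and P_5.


image of 1: 1
image of x: x + 2/3
image of x^2: x^2 + (4/3)x + 7/9
image of x^3: x^3 + 2x^2 + (7/3)x + 125/27
image of x^4: x^4 + (8/3)x^3 + (14/3)x^2 + (500/27)x + 2119/81
image of x^5: x^5 + (10/3)x^4 + (70/9)x^3 + (1250/27)x^2 + (10595/81)x + 16229/243
each image's coordinates form column j of the matrix

the matrix is [[1, 2/3, 7/9, 125/27, 2119/81, 16229/243]; [0, 1, 4/3, 7/3, 500/27, 10595/81]; [0, 0, 1, 2, 14/3, 1250/27]; [0, 0, 0, 1, 8/3, 70/9]; [0, 0, 0, 0, 1, 10/3]; [0, 0, 0, 0, 0, 1]] (rows listed top to bottom)


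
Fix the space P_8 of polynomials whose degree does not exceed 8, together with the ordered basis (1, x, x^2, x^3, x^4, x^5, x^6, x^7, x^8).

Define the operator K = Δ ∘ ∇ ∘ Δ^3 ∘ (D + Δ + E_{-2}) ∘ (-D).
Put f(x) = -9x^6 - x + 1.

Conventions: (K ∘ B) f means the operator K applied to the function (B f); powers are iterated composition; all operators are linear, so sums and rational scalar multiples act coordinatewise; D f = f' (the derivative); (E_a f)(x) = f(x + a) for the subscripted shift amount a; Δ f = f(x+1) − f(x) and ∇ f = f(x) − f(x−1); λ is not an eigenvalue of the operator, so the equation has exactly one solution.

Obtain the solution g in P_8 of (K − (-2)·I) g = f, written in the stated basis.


write g with unknown coordinates in the stated basis and equate coefficients in (K − (-2)·I) g = f
solving from the highest basis element down gives g = -(9/2)x^6 - (1/2)x - 3239/2
check: K g = 3240
so K g − (-2)·g = -9x^6 - x + 1 = f ✓

the image equals g(x) = -(9/2)x^6 - (1/2)x - 3239/2


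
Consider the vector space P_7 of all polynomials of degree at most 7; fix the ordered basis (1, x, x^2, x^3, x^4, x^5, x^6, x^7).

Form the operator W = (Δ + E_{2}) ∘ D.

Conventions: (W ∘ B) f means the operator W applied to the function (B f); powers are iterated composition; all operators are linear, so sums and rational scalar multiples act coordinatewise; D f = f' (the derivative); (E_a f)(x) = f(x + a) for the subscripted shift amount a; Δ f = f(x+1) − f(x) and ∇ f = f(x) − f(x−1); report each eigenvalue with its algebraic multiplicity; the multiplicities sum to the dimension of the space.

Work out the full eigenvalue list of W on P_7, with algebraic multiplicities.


image of 1: 0
image of x: 1
image of x^2: 2x + 6
image of x^3: 3x^2 + 18x + 15
image of x^4: 4x^3 + 36x^2 + 60x + 36
image of x^5: 5x^4 + 60x^3 + 150x^2 + 180x + 85
image of x^6: 6x^5 + 90x^4 + 300x^3 + 540x^2 + 510x + 198
image of x^7: 7x^6 + 126x^5 + 525x^4 + 1260x^3 + 1785x^2 + 1386x + 455
the matrix is upper triangular; its diagonal is (0, 0, 0, 0, 0, 0, 0, 0)
for a triangular matrix the eigenvalues are the diagonal entries, with algebraic multiplicity their repetition count

λ = 0 (multiplicity 8)


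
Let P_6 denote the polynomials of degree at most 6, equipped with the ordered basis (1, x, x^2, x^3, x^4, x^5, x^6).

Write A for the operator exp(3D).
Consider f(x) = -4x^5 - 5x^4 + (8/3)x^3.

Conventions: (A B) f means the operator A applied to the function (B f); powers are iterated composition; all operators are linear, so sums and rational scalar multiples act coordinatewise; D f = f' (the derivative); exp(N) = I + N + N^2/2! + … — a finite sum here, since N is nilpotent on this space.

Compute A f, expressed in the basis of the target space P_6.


order-1 term: -60x^4 - 60x^3 + 24x^2
order-2 term: -360x^3 - 270x^2 + 72x
order-3 term: -1080x^2 - 540x + 72
order-4 term: -1620x - 405
order-5 term: -972
the series for exp(3D) f terminates at order 5
exp(3D) f = -4x^5 - 65x^4 - (1252/3)x^3 - 1326x^2 - 2088x - 1305

g(x) = -4x^5 - 65x^4 - (1252/3)x^3 - 1326x^2 - 2088x - 1305


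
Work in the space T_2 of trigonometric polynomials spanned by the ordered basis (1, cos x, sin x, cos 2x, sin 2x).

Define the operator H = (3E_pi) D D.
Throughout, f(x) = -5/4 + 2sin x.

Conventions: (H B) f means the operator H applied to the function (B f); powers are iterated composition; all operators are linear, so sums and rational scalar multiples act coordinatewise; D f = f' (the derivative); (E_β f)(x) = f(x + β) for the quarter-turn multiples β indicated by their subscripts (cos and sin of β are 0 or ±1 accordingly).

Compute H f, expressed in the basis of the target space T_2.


D f = 2cos x
D D f = -2sin x
E_pi D D f = 2sin x
(3E_pi) D D f = 6sin x

the image equals g(x) = 6sin x


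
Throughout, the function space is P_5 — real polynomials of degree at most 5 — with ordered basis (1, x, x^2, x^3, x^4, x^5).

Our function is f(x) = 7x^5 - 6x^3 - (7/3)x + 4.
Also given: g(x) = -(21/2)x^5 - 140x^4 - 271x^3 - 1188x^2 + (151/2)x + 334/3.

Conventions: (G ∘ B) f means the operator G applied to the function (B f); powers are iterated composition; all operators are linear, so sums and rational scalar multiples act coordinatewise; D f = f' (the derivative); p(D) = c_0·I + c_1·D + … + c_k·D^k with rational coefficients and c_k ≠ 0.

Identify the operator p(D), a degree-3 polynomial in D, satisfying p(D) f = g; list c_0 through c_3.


D^0 f = 7x^5 - 6x^3 - (7/3)x + 4
D^1 f = 35x^4 - 18x^2 - 7/3
D^2 f = 140x^3 - 36x
D^3 f = 420x^2 - 36
matching coefficients of g against c_0 f + c_1 Df + … from the top degree down determines the c_i
solution: c_0 = -3/2, c_1 = -4, c_2 = -2, c_3 = -3

c_0 = -3/2, c_1 = -4, c_2 = -2, c_3 = -3


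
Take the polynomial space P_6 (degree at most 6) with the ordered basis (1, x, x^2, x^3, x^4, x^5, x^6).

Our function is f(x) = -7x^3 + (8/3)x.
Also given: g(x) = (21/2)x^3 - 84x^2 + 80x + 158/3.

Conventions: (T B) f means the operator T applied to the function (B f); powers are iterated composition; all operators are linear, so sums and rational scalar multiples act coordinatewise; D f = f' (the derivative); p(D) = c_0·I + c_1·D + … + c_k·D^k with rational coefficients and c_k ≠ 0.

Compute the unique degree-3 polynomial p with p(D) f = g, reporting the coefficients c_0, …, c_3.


c_0 = -3/2, c_1 = 4, c_2 = -2, c_3 = -1

D^0 f = -7x^3 + (8/3)x
D^1 f = -21x^2 + 8/3
D^2 f = -42x
D^3 f = -42
matching coefficients of g against c_0 f + c_1 Df + … from the top degree down determines the c_i
solution: c_0 = -3/2, c_1 = 4, c_2 = -2, c_3 = -1


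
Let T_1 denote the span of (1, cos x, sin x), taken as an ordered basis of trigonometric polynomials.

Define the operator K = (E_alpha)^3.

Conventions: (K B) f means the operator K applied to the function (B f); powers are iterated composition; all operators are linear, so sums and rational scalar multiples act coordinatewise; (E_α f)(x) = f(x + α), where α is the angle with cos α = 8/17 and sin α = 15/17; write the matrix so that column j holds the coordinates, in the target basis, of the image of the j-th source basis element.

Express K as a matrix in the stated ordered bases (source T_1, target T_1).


the matrix is [[1, 0, 0]; [0, -4888/4913, -495/4913]; [0, 495/4913, -4888/4913]] (rows listed top to bottom)

image of 1: 1
image of cos x: -(4888/4913)cos x + (495/4913)sin x
image of sin x: -(495/4913)cos x - (4888/4913)sin x
each image's coordinates form column j of the matrix


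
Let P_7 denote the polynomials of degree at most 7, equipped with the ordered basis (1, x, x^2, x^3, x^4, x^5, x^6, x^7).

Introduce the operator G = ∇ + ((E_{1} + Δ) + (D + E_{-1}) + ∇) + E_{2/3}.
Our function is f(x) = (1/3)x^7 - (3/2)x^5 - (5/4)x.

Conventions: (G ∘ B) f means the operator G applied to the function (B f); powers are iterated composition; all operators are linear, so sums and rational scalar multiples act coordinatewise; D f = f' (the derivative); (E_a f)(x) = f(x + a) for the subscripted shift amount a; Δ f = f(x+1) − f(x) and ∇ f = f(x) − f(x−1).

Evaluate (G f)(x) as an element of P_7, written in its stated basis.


the result is g(x) = x^7 + (98/9)x^6 + (101/18)x^5 + (280/81)x^4 - (1870/243)x^3 - (6688/243)x^2 - (89171/8748)x - 62404/6561

∇ f = (7/3)x^6 - 7x^5 + (25/6)x^4 + (10/3)x^3 - 8x^2 + (31/6)x - 29/12
E_{1} f = (1/3)x^7 + (7/3)x^6 + (11/2)x^5 + (25/6)x^4 - (10/3)x^3 - 8x^2 - (77/12)x - 29/12
Δ f = (7/3)x^6 + 7x^5 + (25/6)x^4 - (10/3)x^3 - 8x^2 - (31/6)x - 29/12
(E_{1} + Δ) f = (1/3)x^7 + (14/3)x^6 + (25/2)x^5 + (25/3)x^4 - (20/3)x^3 - 16x^2 - (139/12)x - 29/6
D f = (7/3)x^6 - (15/2)x^4 - 5/4
E_{-1} f = (1/3)x^7 - (7/3)x^6 + (11/2)x^5 - (25/6)x^4 - (10/3)x^3 + 8x^2 - (77/12)x + 29/12
(D + E_{-1}) f = (1/3)x^7 + (11/2)x^5 - (35/3)x^4 - (10/3)x^3 + 8x^2 - (77/12)x + 7/6
∇ f = (7/3)x^6 - 7x^5 + (25/6)x^4 + (10/3)x^3 - 8x^2 + (31/6)x - 29/12
((E_{1} + Δ) + (D + E_{-1}) + ∇) f = (2/3)x^7 + 7x^6 + 11x^5 + (5/6)x^4 - (20/3)x^3 - 16x^2 - (77/6)x - 73/12
E_{2/3} f = (1/3)x^7 + (14/9)x^6 + (29/18)x^5 - (125/81)x^4 - (1060/243)x^3 - (856/243)x^2 - (22103/8748)x - 13271/13122
(∇ + ((E_{1} + Δ) + (D + E_{-1}) + ∇) + E_{2/3}) f = x^7 + (98/9)x^6 + (101/18)x^5 + (280/81)x^4 - (1870/243)x^3 - (6688/243)x^2 - (89171/8748)x - 62404/6561


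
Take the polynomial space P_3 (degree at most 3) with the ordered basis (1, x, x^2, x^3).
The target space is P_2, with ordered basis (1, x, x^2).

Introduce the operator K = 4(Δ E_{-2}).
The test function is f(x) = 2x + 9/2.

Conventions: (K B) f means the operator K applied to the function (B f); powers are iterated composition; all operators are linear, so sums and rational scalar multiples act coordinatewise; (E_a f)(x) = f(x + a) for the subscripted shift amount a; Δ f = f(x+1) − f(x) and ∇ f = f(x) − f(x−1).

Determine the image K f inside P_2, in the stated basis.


E_{-2} f = 2x + 1/2
Δ E_{-2} f = 2
(4(Δ E_{-2})) f = 8

the result is g(x) = 8


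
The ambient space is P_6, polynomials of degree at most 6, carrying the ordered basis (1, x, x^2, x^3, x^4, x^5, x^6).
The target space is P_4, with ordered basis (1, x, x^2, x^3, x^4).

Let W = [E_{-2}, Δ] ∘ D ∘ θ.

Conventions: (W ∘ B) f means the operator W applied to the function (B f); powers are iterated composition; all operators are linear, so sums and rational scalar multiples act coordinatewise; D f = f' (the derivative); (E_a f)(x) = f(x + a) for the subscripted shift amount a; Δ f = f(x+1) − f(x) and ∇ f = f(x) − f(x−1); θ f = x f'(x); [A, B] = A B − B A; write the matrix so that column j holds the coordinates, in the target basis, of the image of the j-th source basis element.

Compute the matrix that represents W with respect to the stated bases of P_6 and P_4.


the matrix is [[0, 0, 0, 0, 0, 0, 0]; [0, 0, 0, 0, 0, 0, 0]; [0, 0, 0, 0, 0, 0, 0]; [0, 0, 0, 0, 0, 0, 0]; [0, 0, 0, 0, 0, 0, 0]] (rows listed top to bottom)

image of 1: 0
image of x: 0
image of x^2: 0
image of x^3: 0
image of x^4: 0
image of x^5: 0
image of x^6: 0
each image's coordinates form column j of the matrix


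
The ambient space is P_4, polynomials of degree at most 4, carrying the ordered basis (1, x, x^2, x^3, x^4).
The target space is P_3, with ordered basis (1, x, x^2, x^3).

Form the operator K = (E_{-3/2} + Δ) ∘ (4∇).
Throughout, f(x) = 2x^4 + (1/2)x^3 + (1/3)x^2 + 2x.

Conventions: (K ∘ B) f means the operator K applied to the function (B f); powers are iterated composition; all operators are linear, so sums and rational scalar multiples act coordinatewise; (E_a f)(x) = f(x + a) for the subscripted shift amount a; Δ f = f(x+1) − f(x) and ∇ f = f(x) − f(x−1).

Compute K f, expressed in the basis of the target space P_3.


∇ f = 8x^3 - (21/2)x^2 + (43/6)x + 1/6
(4∇) f = 32x^3 - 42x^2 + (86/3)x + 2/3
E_{-3/2} (4∇) f = 32x^3 - 186x^2 + (1112/3)x - 1469/6
Δ (4∇) f = 96x^2 + 12x + 56/3
(E_{-3/2} + Δ) (4∇) f = 32x^3 - 90x^2 + (1148/3)x - 1357/6

g(x) = 32x^3 - 90x^2 + (1148/3)x - 1357/6


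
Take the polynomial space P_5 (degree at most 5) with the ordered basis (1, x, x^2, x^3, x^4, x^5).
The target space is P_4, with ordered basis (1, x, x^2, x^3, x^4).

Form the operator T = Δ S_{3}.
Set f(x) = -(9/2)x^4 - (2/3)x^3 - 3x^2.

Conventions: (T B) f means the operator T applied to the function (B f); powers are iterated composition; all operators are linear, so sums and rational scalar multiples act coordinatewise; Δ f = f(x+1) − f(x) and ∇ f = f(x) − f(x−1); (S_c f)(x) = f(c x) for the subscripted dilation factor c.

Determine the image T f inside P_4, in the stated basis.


S_{3} f = -(729/2)x^4 - 18x^3 - 27x^2
Δ S_{3} f = -1458x^3 - 2241x^2 - 1566x - 819/2

g(x) = -1458x^3 - 2241x^2 - 1566x - 819/2


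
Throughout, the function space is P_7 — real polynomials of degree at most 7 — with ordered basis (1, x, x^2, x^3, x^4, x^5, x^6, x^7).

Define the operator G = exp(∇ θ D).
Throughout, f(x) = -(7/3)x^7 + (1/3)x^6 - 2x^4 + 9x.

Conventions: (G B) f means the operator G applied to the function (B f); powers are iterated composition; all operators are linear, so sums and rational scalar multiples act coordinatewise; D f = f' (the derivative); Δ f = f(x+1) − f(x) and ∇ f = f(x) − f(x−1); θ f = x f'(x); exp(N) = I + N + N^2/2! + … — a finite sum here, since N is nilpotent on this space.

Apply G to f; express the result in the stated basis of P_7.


the result is g(x) = -(7/3)x^7 + (1/3)x^6 - 588x^5 + 1518x^4 - 25580x^3 + 64138x^2 - 157877x + 111562

order-1 term: -588x^5 + 1520x^4 - 2060x^3 + 1498x^2 - 566x + 84
order-2 term: -23520x^3 + 62640x^2 - 63240x + 22678
order-3 term: -94080x + 88800
the series for exp(∇ θ D) f terminates at order 3
exp(∇ θ D) f = -(7/3)x^7 + (1/3)x^6 - 588x^5 + 1518x^4 - 25580x^3 + 64138x^2 - 157877x + 111562


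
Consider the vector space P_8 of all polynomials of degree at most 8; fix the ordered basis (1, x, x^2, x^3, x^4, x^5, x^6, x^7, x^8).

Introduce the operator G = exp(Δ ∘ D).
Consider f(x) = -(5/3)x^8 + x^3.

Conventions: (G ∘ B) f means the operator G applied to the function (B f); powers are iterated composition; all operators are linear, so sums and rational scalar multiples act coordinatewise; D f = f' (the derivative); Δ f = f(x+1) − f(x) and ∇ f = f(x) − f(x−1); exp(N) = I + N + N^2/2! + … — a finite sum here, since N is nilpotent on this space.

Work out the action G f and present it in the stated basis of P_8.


the image equals g(x) = -(5/3)x^8 - (280/3)x^6 - 280x^5 - (5600/3)x^4 - (18197/3)x^3 - 15680x^2 - (75862/3)x - 59111/3

order-1 term: -(280/3)x^6 - 280x^5 - (1400/3)x^4 - (1400/3)x^3 - 280x^2 - (262/3)x - 31/3
order-2 term: -1400x^4 - 5600x^3 - 9800x^2 - 8400x - 8680/3
order-3 term: -5600x^2 - 16800x - 14000
order-4 term: -2800
the series for exp(Δ ∘ D) f terminates at order 4
exp(Δ ∘ D) f = -(5/3)x^8 - (280/3)x^6 - 280x^5 - (5600/3)x^4 - (18197/3)x^3 - 15680x^2 - (75862/3)x - 59111/3


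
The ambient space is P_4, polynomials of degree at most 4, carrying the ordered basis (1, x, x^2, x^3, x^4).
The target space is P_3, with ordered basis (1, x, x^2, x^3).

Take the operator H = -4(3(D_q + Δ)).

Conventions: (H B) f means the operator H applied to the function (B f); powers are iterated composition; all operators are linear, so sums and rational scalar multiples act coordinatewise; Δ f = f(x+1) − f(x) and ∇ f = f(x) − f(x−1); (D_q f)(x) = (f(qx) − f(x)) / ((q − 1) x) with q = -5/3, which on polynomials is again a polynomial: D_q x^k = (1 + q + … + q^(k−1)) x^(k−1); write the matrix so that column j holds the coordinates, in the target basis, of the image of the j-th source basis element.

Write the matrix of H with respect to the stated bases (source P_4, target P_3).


the matrix is [[0, -24, -12, -12, -12]; [0, 0, -16, -36, -48]; [0, 0, 0, -184/3, -72]; [0, 0, 0, 0, -160/9]] (rows listed top to bottom)

image of 1: 0
image of x: -24
image of x^2: -16x - 12
image of x^3: -(184/3)x^2 - 36x - 12
image of x^4: -(160/9)x^3 - 72x^2 - 48x - 12
each image's coordinates form column j of the matrix


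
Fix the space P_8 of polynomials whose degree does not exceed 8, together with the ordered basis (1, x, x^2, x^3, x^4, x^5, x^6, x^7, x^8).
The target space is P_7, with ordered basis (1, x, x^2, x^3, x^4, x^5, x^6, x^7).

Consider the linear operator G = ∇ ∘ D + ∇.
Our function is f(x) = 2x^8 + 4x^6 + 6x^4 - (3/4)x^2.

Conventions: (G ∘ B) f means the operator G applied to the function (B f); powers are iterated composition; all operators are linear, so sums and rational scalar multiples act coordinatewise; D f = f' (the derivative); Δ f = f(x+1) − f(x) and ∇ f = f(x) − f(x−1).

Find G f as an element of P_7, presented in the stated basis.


the result is g(x) = 16x^7 + 56x^6 - 200x^5 + 480x^4 - 584x^3 + 496x^2 - (483/2)x + 205/4

D f = 16x^7 + 24x^5 + 24x^3 - (3/2)x
∇ D f = 112x^6 - 336x^5 + 680x^4 - 800x^3 + 648x^2 - 304x + 125/2
∇ f = 16x^7 - 56x^6 + 136x^5 - 200x^4 + 216x^3 - 152x^2 + (125/2)x - 45/4
(∇ ∘ D + ∇) f = 16x^7 + 56x^6 - 200x^5 + 480x^4 - 584x^3 + 496x^2 - (483/2)x + 205/4


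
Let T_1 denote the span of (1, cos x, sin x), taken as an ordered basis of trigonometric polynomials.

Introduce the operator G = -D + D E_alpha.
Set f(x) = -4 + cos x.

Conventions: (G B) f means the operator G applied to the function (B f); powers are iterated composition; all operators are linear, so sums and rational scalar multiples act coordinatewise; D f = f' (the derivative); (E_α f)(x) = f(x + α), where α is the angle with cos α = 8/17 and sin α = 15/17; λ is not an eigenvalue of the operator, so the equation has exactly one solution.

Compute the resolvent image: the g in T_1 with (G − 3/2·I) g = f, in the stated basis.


the result is g(x) = 8/3 - (2/5)cos x - (4/45)sin x

write g with unknown coordinates in the stated basis and equate coefficients in (G − 3/2·I) g = f
solving from the highest basis element down gives g = 8/3 - (2/5)cos x - (4/45)sin x
check: G g = (2/5)cos x - (2/15)sin x
so G g − 3/2·g = -4 + cos x = f ✓


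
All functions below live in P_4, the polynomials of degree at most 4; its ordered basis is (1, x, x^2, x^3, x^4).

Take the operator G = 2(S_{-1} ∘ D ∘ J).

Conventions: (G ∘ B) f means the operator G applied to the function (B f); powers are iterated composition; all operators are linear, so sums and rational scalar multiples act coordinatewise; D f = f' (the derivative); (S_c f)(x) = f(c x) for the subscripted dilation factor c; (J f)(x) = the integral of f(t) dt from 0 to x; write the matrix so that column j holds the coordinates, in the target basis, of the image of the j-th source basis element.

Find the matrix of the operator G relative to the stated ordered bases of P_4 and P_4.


the matrix is [[2, 0, 0, 0, 0]; [0, -2, 0, 0, 0]; [0, 0, 2, 0, 0]; [0, 0, 0, -2, 0]; [0, 0, 0, 0, 2]] (rows listed top to bottom)

image of 1: 2
image of x: -2x
image of x^2: 2x^2
image of x^3: -2x^3
image of x^4: 2x^4
each image's coordinates form column j of the matrix


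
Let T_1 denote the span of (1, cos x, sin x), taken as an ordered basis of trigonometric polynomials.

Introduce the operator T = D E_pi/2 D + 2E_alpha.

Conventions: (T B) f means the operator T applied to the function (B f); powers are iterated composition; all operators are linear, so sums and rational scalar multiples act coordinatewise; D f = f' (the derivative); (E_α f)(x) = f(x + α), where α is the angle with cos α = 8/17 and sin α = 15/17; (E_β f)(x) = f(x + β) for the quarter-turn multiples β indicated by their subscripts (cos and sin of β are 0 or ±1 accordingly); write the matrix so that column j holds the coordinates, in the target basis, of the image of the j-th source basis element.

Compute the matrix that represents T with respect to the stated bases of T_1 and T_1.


image of 1: 2
image of cos x: (16/17)cos x - (13/17)sin x
image of sin x: (13/17)cos x + (16/17)sin x
each image's coordinates form column j of the matrix

the matrix is [[2, 0, 0]; [0, 16/17, 13/17]; [0, -13/17, 16/17]] (rows listed top to bottom)


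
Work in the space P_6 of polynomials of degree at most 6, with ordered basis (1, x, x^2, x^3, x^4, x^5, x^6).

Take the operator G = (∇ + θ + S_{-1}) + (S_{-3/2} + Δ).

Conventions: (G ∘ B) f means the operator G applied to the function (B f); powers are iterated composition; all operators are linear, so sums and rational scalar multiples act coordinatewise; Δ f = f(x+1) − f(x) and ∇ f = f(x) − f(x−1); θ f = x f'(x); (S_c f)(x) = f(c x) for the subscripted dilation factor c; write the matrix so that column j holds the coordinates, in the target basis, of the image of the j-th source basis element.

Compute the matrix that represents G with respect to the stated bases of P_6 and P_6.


the matrix is [[2, 2, 0, 2, 0, 2, 0]; [0, -3/2, 4, 0, 8, 0, 12]; [0, 0, 21/4, 6, 0, 20, 0]; [0, 0, 0, -11/8, 8, 0, 40]; [0, 0, 0, 0, 161/16, 10, 0]; [0, 0, 0, 0, 0, -115/32, 12]; [0, 0, 0, 0, 0, 0, 1177/64]] (rows listed top to bottom)

image of 1: 2
image of x: -(3/2)x + 2
image of x^2: (21/4)x^2 + 4x
image of x^3: -(11/8)x^3 + 6x^2 + 2
image of x^4: (161/16)x^4 + 8x^3 + 8x
image of x^5: -(115/32)x^5 + 10x^4 + 20x^2 + 2
image of x^6: (1177/64)x^6 + 12x^5 + 40x^3 + 12x
each image's coordinates form column j of the matrix


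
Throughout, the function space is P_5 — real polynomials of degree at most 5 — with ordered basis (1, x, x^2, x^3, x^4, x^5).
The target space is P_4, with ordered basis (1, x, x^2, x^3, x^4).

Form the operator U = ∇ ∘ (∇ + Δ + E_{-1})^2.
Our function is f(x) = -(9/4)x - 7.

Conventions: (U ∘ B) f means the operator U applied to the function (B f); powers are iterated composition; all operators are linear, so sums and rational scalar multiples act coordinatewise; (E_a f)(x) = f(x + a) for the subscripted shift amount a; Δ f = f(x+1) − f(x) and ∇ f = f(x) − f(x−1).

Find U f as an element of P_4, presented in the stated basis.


the result is g(x) = -9/4

∇ f = -9/4
Δ f = -9/4
E_{-1} f = -(9/4)x - 19/4
(∇ + Δ + E_{-1}) f = -(9/4)x - 37/4
∇ (∇ + Δ + E_{-1}) f = -9/4
Δ (∇ + Δ + E_{-1}) f = -9/4
E_{-1} (∇ + Δ + E_{-1}) f = -(9/4)x - 7
(∇ + Δ + E_{-1}) (∇ + Δ + E_{-1}) f = -(9/4)x - 23/2
∇ (∇ + Δ + E_{-1})^2 f = -9/4


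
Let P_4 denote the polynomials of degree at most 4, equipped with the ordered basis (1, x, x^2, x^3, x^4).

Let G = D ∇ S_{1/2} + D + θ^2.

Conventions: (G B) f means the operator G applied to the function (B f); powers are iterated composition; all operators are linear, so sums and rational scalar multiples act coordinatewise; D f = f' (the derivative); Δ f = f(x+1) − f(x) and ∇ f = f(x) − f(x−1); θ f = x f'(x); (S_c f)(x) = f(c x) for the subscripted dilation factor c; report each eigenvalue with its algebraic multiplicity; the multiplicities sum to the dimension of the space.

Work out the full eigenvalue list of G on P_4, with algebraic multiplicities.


image of 1: 0
image of x: x + 1
image of x^2: 4x^2 + 2x + 1/2
image of x^3: 9x^3 + 3x^2 + (3/4)x - 3/8
image of x^4: 16x^4 + 4x^3 + (3/4)x^2 - (3/4)x + 1/4
the matrix is upper triangular; its diagonal is (0, 1, 4, 9, 16)
for a triangular matrix the eigenvalues are the diagonal entries, with algebraic multiplicity their repetition count

λ = 0 (multiplicity 1), λ = 1 (multiplicity 1), λ = 4 (multiplicity 1), λ = 9 (multiplicity 1), λ = 16 (multiplicity 1)


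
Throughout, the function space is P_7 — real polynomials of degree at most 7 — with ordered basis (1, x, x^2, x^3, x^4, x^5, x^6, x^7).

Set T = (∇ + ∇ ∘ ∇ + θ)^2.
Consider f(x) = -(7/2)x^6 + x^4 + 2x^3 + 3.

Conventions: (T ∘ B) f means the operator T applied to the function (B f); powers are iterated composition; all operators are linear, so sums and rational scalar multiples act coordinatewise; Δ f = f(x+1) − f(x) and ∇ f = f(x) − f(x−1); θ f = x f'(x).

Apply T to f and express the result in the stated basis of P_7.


g(x) = -126x^6 - 231x^5 - 614x^4 + 2776x^3 - 3597x^2 + 3593x - 3178

∇ f = -21x^5 + (105/2)x^4 - 66x^3 + (105/2)x^2 - 23x + 9/2
∇ f = -21x^5 + (105/2)x^4 - 66x^3 + (105/2)x^2 - 23x + 9/2
∇ ∇ f = -105x^4 + 420x^3 - 723x^2 + 618x - 215
θ f = -21x^6 + 4x^4 + 6x^3
(∇ + ∇ ∘ ∇ + θ) f = -21x^6 - 21x^5 - (97/2)x^4 + 360x^3 - (1341/2)x^2 + 595x - 421/2
∇ (∇ + ∇ ∘ ∇ + θ) f = -126x^5 + 210x^4 - 404x^3 + 1476x^2 - 2636x + 1674
∇ (∇ + ∇ ∘ ∇ + θ) f = -126x^5 + 210x^4 - 404x^3 + 1476x^2 - 2636x + 1674
∇ ∇ (∇ + ∇ ∘ ∇ + θ) f = -630x^4 + 2100x^3 - 3732x^2 + 5634x - 4852
θ (∇ + ∇ ∘ ∇ + θ) f = -126x^6 - 105x^5 - 194x^4 + 1080x^3 - 1341x^2 + 595x
(∇ + ∇ ∘ ∇ + θ) (∇ + ∇ ∘ ∇ + θ) f = -126x^6 - 231x^5 - 614x^4 + 2776x^3 - 3597x^2 + 3593x - 3178


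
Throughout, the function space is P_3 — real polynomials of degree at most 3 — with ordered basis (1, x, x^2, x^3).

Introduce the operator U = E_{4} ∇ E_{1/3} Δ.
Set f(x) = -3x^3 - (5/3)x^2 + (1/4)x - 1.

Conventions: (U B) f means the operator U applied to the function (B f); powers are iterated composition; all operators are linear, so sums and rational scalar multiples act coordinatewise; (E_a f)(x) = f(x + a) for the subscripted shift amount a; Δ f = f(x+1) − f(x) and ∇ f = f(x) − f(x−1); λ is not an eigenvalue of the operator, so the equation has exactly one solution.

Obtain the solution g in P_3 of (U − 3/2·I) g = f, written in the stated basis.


the result is g(x) = 2x^3 + (10/9)x^2 + (47/6)x + 994/27

write g with unknown coordinates in the stated basis and equate coefficients in (U − 3/2·I) g = f
solving from the highest basis element down gives g = 2x^3 + (10/9)x^2 + (47/6)x + 994/27
check: U g = 12x + 488/9
so U g − 3/2·g = -3x^3 - (5/3)x^2 + (1/4)x - 1 = f ✓


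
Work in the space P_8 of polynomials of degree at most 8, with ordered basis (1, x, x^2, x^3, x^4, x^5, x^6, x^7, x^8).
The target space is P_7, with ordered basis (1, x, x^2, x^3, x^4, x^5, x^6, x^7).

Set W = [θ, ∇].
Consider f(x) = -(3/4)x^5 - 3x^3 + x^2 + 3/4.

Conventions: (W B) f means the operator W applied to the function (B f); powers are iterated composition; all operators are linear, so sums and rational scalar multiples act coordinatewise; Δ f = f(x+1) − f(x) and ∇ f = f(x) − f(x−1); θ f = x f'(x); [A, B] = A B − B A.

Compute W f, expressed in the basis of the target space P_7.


∇ f = -(15/4)x^4 + (15/2)x^3 - (33/2)x^2 + (59/4)x - 19/4
θ ∇ f = -15x^4 + (45/2)x^3 - 33x^2 + (59/4)x
θ f = -(15/4)x^5 - 9x^3 + 2x^2
∇ θ f = -(75/4)x^4 + (75/2)x^3 - (129/2)x^2 + (199/4)x - 59/4
[θ, ∇] f = (15/4)x^4 - 15x^3 + (63/2)x^2 - 35x + 59/4

g(x) = (15/4)x^4 - 15x^3 + (63/2)x^2 - 35x + 59/4


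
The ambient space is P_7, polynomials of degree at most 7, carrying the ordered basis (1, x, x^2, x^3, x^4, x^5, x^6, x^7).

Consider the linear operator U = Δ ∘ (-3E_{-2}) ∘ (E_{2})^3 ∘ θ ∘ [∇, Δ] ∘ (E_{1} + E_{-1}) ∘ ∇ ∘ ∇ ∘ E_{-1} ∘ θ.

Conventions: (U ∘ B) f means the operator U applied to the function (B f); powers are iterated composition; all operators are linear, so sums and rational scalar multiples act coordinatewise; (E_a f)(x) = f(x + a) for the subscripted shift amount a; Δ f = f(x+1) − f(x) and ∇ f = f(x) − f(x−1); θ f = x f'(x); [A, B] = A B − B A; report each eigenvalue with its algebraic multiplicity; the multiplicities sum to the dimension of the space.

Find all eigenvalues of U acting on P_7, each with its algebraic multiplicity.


λ = 0 (multiplicity 8)

image of 1: 0
image of x: 0
image of x^2: 0
image of x^3: 0
image of x^4: 0
image of x^5: 0
image of x^6: 0
image of x^7: 0
the matrix is upper triangular; its diagonal is (0, 0, 0, 0, 0, 0, 0, 0)
for a triangular matrix the eigenvalues are the diagonal entries, with algebraic multiplicity their repetition count
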